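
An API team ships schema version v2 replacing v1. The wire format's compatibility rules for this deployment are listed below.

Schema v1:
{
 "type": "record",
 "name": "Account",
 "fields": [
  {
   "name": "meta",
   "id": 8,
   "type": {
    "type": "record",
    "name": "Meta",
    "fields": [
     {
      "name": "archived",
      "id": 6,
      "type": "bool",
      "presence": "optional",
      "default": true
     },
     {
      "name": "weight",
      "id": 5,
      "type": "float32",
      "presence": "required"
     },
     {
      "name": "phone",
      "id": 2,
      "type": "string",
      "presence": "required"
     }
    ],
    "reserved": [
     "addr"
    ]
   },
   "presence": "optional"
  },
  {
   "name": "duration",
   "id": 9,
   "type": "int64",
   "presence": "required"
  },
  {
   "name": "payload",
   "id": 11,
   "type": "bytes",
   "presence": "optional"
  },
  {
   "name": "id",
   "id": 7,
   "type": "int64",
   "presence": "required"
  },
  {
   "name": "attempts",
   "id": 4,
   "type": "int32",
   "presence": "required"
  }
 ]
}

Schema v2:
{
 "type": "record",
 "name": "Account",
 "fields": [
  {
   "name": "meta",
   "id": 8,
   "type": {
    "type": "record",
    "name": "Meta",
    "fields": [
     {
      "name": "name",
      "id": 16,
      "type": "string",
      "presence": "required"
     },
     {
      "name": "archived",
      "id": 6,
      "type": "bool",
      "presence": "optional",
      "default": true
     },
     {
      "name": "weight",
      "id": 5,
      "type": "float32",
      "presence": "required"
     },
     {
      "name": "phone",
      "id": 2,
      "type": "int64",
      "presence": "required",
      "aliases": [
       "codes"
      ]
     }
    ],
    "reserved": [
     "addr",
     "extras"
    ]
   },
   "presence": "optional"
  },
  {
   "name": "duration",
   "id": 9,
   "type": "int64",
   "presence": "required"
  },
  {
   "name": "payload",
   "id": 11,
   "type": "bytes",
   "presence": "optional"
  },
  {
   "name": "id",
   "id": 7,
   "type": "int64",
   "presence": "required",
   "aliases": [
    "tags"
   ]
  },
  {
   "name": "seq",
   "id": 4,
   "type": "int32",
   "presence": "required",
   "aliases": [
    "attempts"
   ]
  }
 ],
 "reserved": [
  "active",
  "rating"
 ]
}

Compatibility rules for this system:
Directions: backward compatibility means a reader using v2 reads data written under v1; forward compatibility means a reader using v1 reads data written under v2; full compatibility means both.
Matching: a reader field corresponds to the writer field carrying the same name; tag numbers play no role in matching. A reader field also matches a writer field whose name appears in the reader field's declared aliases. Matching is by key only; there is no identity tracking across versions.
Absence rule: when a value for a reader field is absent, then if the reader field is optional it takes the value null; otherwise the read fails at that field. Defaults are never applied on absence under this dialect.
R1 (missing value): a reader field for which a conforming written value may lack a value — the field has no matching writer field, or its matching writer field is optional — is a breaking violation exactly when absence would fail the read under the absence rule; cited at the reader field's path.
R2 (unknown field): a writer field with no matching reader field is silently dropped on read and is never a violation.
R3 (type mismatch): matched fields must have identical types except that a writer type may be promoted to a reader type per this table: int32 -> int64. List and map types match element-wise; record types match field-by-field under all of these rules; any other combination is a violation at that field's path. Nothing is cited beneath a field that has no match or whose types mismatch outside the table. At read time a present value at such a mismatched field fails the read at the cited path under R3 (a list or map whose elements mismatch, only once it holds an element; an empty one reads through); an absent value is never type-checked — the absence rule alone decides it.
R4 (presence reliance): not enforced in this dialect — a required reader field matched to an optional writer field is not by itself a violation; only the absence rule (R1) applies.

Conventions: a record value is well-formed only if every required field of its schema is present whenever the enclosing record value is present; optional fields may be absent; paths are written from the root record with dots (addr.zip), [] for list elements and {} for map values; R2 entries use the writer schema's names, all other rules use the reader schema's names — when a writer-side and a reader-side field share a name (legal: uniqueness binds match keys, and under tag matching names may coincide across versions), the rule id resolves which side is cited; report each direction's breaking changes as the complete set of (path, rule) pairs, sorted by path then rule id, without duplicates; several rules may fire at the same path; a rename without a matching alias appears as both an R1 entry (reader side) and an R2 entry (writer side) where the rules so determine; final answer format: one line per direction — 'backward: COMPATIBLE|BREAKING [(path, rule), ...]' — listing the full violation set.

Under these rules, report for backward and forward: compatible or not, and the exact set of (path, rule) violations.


the writer's type comes first in each Account pair
backward on Account — v2 reading data written by v1:
  writer optional, Meta -> Meta: reader meta maps from writer meta
  writer required, int64 -> int64: reader duration maps from writer duration
  writer optional, bytes -> bytes: reader payload maps from writer payload
  writer required, int64 -> int64: reader id maps from writer id
  writer required, int32 -> int32: reader seq maps from writer attempts
  no writer field matches reader meta.name
  writer optional, bool -> bool: reader meta.archived maps from writer meta.archived
  writer required, float32 -> float32: reader meta.weight maps from writer meta.weight
  writer required, string -> int64: reader meta.phone maps from writer meta.phone
  R1 fires at meta.name
  R3 fires at meta.phone
  => backward: BREAKING (2)
forward on Account — v1 reading data written by v2:
  writer optional, Meta -> Meta: reader meta maps from writer meta
  writer required, int64 -> int64: reader duration maps from writer duration
  writer optional, bytes -> bytes: reader payload maps from writer payload
  writer required, int64 -> int64: reader id maps from writer id
  no writer field matches reader attempts
  seq (writer side), unknown to reader
  writer optional, bool -> bool: reader meta.archived maps from writer meta.archived
  writer required, float32 -> float32: reader meta.weight maps from writer meta.weight
  writer required, int64 -> string: reader meta.phone maps from writer meta.phone
  meta.name (writer side), unknown to reader
  R1 fires at attempts
  R3 fires at meta.phone
  => forward: BREAKING (2)

backward: BREAKING [(meta.name, R1), (meta.phone, R3)]; forward: BREAKING [(attempts, R1), (meta.phone, R3)]


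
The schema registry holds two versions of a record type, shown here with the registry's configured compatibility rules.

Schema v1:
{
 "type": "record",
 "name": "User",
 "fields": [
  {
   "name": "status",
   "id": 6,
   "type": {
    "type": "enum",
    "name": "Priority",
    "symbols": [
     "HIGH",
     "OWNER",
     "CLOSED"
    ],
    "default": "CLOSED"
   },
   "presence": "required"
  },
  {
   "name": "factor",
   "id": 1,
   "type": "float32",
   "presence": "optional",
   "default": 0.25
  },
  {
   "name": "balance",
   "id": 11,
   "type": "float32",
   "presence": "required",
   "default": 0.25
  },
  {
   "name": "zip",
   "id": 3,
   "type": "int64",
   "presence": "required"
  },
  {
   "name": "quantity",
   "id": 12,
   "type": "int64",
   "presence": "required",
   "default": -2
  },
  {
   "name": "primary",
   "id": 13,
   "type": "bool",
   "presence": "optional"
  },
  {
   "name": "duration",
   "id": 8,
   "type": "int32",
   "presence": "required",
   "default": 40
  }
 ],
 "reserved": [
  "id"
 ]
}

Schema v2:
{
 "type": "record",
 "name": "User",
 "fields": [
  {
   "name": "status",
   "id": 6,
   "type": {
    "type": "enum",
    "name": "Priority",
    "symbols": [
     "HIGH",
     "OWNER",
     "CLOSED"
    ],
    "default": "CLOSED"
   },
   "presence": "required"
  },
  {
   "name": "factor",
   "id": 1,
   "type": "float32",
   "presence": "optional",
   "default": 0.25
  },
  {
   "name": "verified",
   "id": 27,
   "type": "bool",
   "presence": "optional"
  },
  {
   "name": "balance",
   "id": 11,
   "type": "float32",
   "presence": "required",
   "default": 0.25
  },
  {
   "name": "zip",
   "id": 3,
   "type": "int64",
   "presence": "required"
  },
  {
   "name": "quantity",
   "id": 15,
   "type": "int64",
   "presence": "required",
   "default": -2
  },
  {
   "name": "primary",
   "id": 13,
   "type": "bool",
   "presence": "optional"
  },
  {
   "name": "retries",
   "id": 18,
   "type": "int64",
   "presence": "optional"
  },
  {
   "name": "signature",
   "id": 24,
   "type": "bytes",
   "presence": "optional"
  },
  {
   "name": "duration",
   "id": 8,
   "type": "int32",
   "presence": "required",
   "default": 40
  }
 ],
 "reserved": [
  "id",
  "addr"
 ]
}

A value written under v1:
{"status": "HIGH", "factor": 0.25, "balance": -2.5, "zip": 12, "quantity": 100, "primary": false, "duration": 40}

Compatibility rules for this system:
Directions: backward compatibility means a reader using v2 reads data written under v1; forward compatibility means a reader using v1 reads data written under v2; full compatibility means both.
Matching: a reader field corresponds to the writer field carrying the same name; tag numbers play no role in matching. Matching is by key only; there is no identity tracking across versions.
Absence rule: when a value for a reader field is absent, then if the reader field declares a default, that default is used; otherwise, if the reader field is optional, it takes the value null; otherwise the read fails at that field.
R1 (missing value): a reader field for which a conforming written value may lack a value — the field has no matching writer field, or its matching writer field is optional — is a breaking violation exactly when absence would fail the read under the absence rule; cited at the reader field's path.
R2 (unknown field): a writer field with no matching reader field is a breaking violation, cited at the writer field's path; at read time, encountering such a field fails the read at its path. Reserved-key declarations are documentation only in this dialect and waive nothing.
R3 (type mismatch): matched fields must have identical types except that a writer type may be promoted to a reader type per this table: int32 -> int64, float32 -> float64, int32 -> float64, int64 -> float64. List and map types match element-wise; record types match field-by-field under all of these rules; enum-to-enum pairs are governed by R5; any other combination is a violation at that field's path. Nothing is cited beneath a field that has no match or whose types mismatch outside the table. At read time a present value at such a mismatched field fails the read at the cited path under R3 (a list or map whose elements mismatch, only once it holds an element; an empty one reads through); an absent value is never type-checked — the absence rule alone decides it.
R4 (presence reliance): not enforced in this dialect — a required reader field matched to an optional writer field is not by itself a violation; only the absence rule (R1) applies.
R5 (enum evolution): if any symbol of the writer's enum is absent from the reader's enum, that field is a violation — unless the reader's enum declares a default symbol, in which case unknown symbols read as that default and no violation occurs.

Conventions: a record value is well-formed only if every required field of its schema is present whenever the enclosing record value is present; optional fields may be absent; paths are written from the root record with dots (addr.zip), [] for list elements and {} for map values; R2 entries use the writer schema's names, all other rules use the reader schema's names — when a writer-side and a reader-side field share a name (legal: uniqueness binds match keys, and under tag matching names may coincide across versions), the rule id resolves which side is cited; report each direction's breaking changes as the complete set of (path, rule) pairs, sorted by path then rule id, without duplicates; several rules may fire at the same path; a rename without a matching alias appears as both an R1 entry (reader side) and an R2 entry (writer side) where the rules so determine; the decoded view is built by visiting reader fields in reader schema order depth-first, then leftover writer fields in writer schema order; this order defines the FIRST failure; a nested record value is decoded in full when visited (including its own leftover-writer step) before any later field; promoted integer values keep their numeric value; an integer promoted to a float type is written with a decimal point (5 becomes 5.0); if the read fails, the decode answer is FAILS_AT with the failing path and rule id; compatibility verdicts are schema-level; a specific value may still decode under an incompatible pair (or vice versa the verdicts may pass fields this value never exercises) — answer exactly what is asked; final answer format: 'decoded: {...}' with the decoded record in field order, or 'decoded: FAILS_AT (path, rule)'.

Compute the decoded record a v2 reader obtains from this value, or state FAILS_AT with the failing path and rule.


decoded: {"status": "HIGH", "factor": 0.25, "verified": null, "balance": -2.5, "zip": 12, "quantity": 100, "primary": false, "retries": null, "signature": null, "duration": 40}

the writer's type comes first in each User pair
decode walk for User under reader schema v2:
  status := "HIGH"
  factor := 0.25
  verified := null (absent, optional -> null)
  balance := -2.5
  zip := 12
  quantity := 100
  primary := false
  retries := null (absent, optional -> null)
  signature := null (absent, optional -> null)
  duration := 40
  => decoded: {"status": "HIGH", "factor": 0.25, "verified": null, "balance": -2.5, "zip": 12, "quantity": 100, "primary": false, "retries": null, "signature": null, "duration": 40}
the rest of the User diff is inert for this question:
  field quantity in record User: tag 12 changed to 15 -> inert under this dialect — no rule fires on User and the result does not move


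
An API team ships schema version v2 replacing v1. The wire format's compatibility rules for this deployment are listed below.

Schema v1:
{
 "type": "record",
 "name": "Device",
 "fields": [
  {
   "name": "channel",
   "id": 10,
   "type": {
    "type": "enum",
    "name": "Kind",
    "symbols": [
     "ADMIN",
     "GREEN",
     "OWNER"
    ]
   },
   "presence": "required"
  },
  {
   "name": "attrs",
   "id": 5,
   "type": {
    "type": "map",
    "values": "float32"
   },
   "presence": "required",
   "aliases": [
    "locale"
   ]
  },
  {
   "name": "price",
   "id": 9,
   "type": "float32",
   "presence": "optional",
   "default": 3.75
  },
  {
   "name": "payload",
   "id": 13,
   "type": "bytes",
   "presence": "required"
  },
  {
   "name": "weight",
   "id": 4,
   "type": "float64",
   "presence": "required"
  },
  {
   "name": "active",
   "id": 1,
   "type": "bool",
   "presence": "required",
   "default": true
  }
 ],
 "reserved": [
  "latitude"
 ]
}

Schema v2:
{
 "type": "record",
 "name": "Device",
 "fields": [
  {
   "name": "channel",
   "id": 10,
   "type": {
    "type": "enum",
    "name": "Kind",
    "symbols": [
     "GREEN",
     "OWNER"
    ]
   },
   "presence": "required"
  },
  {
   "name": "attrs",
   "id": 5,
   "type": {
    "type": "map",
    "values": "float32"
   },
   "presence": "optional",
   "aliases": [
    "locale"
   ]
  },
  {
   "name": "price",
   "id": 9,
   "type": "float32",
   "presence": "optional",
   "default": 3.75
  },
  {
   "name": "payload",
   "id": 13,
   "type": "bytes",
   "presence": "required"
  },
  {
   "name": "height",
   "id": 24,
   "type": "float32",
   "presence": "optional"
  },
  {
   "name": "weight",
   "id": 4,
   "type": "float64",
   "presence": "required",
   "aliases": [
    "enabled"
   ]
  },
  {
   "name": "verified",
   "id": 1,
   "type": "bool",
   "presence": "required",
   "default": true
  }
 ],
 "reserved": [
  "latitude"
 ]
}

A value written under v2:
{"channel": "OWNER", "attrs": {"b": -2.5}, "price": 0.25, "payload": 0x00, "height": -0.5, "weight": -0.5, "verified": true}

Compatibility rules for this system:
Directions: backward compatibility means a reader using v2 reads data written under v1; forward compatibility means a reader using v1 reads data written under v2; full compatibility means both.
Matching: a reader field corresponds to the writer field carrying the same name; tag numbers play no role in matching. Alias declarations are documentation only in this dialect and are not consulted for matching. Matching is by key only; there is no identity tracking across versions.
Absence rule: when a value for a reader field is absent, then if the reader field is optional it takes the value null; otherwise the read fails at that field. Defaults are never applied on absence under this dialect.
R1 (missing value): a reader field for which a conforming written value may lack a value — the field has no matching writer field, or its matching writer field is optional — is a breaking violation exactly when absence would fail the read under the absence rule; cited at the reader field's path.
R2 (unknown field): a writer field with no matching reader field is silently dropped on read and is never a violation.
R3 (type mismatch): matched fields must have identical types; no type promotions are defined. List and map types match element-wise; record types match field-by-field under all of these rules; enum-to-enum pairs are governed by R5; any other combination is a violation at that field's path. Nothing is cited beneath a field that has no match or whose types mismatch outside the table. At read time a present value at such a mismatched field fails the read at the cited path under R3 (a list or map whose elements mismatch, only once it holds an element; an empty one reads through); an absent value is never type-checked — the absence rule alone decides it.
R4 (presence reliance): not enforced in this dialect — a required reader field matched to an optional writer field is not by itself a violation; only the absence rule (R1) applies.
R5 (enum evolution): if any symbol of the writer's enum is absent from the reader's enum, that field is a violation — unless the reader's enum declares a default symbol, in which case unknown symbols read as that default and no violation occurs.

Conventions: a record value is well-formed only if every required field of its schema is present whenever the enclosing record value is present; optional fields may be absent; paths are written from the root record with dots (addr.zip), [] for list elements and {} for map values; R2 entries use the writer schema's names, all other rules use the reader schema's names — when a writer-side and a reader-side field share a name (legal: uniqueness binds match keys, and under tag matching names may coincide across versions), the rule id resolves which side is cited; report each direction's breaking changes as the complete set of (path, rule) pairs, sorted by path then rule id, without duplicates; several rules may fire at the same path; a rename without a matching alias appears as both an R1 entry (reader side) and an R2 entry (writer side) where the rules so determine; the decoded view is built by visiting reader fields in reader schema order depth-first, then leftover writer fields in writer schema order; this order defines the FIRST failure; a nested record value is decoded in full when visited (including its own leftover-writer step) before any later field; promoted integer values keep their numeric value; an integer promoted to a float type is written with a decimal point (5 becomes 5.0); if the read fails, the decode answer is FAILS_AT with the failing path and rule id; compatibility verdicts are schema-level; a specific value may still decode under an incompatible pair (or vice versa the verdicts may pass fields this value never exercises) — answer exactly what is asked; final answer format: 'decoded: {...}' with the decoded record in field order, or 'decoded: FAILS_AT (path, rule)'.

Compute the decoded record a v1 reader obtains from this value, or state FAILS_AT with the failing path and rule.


each type pair in Device: writer, then reader
decoding the Device value with the v1 reader:
  channel := "OWNER"
  attrs := {"b": -2.5}
  price := 0.25
  payload := 0x00
  weight := -0.5
  read fails at active under R1 (no fill)
  => FAILS_AT (active, R1)
the other Device changes do not affect what is asked:
  added field height to record Device: optional float32, tag 24 (in v2 it sits immediately before weight) -> triggers nothing under the printed rules; the Device answer is the same either way
  enum Kind (field channel in record Device): symbol ADMIN removed -> schema-level compatibility only; this Device value's decode is unchanged
  field attrs in record Device: required changed to optional -> schema-level compatibility only; this Device value's decode is unchanged

decoded: FAILS_AT (active, R1)


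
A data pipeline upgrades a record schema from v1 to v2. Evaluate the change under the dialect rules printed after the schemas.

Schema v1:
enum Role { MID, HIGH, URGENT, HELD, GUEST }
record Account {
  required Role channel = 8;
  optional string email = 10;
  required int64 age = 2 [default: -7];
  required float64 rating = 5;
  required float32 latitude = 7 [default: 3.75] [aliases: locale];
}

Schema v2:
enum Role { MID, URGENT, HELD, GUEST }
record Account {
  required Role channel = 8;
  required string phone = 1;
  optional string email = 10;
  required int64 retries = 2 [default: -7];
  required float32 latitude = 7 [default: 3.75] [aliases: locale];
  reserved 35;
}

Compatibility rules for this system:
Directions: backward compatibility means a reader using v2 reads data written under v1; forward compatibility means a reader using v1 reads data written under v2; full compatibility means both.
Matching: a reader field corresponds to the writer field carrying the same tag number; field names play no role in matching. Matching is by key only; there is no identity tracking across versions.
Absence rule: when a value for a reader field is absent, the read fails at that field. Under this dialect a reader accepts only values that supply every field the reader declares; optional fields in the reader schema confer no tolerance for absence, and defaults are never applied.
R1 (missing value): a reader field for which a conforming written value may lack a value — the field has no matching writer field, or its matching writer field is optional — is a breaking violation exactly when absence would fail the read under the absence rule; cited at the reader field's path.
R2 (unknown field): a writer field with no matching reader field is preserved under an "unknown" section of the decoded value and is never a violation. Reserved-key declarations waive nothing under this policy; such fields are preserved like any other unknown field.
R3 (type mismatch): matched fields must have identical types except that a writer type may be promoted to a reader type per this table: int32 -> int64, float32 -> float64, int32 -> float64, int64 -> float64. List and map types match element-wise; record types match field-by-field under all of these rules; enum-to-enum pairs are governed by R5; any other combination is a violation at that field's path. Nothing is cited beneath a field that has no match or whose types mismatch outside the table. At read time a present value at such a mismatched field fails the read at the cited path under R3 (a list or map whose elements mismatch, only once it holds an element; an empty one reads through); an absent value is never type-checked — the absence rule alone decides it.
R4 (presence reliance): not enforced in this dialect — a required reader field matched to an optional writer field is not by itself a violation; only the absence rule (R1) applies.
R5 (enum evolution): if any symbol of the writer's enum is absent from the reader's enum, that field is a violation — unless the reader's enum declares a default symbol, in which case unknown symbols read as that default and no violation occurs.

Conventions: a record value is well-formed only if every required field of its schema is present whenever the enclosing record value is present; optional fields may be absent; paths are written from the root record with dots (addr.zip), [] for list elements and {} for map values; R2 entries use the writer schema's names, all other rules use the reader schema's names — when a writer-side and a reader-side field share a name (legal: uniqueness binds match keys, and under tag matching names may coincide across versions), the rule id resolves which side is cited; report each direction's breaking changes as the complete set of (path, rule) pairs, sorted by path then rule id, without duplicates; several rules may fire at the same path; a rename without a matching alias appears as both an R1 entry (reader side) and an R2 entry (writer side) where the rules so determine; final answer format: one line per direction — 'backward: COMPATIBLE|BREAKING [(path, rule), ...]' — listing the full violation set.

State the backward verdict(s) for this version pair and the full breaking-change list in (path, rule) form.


in Account below, arrows point writer -> reader
backward for Account (reader v2, writer v1):
  Role -> Role, writer required: channel aligns to channel
  phone: no writer match
  string -> string, writer optional: email aligns to email
  int64 -> int64, writer required: retries aligns to age
  float32 -> float32, writer required: latitude aligns to latitude
  leftover writer field: rating
  breaking: (channel, R5)
  breaking: (email, R1)
  breaking: (phone, R1)
  => 3 violation(s): backward is BREAKING for Account
diffs on Account not affecting the asked answer:
  renamed field age to retries in record Account -> triggers nothing under Account's printed rules — same verdict
  removed field rating from record Account -> fires only in the forward direction of Account, which is not asked here

backward: BREAKING [(channel, R5), (email, R1), (phone, R1)]


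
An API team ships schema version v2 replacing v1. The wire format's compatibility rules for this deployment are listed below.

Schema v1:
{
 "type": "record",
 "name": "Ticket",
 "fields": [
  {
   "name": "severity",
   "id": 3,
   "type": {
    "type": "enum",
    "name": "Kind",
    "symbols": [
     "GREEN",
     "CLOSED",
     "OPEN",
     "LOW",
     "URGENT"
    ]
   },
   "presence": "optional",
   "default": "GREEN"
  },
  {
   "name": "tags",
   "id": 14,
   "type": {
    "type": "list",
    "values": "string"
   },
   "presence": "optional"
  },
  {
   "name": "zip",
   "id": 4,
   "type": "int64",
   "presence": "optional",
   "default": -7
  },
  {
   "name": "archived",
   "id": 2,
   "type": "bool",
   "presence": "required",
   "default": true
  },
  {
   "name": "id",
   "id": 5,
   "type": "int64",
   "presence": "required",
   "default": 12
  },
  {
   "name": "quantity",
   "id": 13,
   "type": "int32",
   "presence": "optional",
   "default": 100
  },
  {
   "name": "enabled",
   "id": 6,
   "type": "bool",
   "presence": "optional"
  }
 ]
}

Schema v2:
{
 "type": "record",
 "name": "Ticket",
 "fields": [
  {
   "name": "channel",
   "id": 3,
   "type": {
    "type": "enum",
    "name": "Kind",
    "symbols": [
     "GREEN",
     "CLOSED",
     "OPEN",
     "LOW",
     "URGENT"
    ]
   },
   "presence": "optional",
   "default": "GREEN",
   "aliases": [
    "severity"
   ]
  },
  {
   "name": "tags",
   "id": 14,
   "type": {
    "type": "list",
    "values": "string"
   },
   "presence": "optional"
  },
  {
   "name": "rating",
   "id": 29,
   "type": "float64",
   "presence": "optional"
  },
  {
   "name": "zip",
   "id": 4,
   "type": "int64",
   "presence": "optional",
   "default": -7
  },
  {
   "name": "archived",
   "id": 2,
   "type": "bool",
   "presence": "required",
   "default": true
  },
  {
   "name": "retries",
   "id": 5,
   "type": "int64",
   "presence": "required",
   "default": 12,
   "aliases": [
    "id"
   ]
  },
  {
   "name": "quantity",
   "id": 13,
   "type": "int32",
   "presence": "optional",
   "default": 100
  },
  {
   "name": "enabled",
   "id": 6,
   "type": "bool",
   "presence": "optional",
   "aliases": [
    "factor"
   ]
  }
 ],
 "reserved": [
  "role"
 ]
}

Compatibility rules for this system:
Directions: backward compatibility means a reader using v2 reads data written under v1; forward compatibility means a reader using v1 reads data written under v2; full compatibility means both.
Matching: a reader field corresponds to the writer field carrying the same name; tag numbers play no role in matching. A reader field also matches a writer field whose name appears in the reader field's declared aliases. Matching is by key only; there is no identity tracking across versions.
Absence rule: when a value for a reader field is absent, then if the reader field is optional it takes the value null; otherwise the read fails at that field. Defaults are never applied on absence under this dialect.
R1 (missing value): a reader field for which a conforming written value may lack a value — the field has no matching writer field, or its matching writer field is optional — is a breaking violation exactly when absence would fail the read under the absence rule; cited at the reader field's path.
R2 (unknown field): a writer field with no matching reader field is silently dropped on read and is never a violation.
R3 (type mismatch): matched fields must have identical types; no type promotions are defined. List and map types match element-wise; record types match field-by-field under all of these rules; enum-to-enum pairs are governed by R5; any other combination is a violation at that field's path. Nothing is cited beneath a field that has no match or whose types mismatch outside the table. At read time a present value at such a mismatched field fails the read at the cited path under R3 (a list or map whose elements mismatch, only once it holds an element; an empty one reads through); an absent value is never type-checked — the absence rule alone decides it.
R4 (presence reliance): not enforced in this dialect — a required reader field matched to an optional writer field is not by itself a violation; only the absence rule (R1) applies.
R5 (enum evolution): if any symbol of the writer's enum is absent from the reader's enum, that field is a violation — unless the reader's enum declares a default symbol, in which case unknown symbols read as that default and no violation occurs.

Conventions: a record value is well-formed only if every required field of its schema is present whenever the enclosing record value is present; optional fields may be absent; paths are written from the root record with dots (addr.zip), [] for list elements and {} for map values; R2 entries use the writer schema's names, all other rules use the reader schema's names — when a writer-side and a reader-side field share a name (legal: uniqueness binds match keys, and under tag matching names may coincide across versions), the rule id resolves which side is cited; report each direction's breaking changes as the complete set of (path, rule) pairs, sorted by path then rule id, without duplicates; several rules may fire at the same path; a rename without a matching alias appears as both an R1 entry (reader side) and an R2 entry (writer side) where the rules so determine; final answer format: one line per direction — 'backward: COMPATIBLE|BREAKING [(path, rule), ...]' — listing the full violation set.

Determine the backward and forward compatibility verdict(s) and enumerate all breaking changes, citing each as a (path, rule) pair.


the writer's type comes first in each Ticket pair
backward analysis of Ticket with v2 as reader and v1 as writer:
  channel <- severity (Kind -> Kind, writer optional)
  tags <- tags (list<string> -> list<string>, writer optional)
  no writer field matches reader rating
  zip <- zip (int64 -> int64, writer optional)
  archived <- archived (bool -> bool, writer required)
  retries <- id (int64 -> int64, writer required)
  quantity <- quantity (int32 -> int32, writer optional)
  enabled <- enabled (bool -> bool, writer optional)
  => no violations; backward on Ticket: COMPATIBLE
forward analysis of Ticket with v1 as reader and v2 as writer:
  no writer field matches reader severity
  tags <- tags (list<string> -> list<string>, writer optional)
  zip <- zip (int64 -> int64, writer optional)
  archived <- archived (bool -> bool, writer required)
  no writer field matches reader id
  quantity <- quantity (int32 -> int32, writer optional)
  enabled <- enabled (bool -> bool, writer optional)
  writer channel: unknown to reader
  writer rating: unknown to reader
  writer retries: unknown to reader
  R1 fires at id
  => forward: BREAKING (1)

backward: COMPATIBLE []; forward: BREAKING [(id, R1)]


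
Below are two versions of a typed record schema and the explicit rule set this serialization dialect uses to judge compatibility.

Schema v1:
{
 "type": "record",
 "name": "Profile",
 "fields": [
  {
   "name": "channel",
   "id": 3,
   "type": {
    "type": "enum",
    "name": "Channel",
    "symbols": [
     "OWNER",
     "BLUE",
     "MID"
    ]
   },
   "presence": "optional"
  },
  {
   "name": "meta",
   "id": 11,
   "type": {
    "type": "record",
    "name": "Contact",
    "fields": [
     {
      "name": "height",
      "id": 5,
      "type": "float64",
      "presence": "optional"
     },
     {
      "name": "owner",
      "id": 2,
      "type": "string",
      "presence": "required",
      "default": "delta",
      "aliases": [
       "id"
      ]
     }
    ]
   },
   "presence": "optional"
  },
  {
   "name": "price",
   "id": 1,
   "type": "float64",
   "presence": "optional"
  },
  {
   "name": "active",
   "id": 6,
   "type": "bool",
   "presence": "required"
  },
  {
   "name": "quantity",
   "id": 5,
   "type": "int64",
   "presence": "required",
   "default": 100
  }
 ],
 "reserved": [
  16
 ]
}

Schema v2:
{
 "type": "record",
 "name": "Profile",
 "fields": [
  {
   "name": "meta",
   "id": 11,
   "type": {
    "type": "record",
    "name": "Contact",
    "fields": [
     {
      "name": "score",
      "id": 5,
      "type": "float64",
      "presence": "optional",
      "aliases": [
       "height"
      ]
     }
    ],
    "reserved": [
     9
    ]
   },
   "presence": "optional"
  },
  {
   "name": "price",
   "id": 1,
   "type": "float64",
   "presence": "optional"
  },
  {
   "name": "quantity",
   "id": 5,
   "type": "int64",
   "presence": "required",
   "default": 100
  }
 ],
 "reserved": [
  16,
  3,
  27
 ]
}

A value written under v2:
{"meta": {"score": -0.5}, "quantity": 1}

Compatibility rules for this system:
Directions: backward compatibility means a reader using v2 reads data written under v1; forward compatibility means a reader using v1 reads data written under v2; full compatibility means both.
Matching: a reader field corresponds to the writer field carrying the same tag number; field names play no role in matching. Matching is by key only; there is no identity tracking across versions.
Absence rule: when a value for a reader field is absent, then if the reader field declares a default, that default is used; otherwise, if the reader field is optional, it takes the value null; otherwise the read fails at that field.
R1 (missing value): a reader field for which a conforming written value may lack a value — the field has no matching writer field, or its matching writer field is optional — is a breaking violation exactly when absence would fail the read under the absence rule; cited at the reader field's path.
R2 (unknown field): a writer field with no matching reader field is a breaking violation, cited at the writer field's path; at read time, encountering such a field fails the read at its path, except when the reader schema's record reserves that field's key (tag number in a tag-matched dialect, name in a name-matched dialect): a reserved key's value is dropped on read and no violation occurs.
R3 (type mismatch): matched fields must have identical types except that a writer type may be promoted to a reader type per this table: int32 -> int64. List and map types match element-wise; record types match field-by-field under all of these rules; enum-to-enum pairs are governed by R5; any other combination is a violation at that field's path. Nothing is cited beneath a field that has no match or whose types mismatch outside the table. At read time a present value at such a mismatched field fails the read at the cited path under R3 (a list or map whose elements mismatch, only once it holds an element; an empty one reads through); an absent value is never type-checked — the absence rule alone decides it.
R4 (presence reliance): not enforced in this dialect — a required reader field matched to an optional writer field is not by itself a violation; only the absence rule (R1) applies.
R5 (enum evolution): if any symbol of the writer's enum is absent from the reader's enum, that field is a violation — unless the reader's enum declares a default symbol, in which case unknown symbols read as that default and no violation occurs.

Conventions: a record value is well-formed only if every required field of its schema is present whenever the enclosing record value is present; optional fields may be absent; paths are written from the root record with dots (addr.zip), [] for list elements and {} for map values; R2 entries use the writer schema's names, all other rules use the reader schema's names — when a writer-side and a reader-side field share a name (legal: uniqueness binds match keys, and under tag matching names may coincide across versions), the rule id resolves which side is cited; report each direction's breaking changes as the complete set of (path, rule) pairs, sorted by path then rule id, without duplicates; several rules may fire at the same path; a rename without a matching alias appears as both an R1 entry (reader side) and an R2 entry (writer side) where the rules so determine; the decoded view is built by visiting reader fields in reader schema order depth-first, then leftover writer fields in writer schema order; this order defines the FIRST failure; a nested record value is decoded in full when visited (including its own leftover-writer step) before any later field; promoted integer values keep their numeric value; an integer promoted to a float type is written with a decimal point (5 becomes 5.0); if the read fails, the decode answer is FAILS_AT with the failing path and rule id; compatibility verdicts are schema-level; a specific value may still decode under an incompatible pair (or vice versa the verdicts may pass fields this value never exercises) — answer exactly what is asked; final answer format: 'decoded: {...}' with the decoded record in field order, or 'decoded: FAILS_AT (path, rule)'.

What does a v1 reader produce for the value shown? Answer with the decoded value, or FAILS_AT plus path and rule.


each type pair in Profile: writer, then reader
decoding the Profile value with the v1 reader:
  channel := null (absent, optional -> null)
  meta.height := -0.5 (from writer score)
  meta.owner := "delta" (absent -> default)
  price := null (absent, optional -> null)
  read fails at active under R1 (no fill)
  => FAILS_AT (active, R1)
the other Profile changes do not affect what is asked:
  removed field owner from record Contact -> shifts the Profile verdicts, not this decode
  renamed field height to score in record Contact (alias height declared on the renamed field) -> inert under this dialect — no rule fires on Profile and the result does not move
  removed field channel from record Profile (its key 3 joins the reserved list) -> inert under this dialect — no rule fires on Profile and the result does not move

decoded: FAILS_AT (active, R1)


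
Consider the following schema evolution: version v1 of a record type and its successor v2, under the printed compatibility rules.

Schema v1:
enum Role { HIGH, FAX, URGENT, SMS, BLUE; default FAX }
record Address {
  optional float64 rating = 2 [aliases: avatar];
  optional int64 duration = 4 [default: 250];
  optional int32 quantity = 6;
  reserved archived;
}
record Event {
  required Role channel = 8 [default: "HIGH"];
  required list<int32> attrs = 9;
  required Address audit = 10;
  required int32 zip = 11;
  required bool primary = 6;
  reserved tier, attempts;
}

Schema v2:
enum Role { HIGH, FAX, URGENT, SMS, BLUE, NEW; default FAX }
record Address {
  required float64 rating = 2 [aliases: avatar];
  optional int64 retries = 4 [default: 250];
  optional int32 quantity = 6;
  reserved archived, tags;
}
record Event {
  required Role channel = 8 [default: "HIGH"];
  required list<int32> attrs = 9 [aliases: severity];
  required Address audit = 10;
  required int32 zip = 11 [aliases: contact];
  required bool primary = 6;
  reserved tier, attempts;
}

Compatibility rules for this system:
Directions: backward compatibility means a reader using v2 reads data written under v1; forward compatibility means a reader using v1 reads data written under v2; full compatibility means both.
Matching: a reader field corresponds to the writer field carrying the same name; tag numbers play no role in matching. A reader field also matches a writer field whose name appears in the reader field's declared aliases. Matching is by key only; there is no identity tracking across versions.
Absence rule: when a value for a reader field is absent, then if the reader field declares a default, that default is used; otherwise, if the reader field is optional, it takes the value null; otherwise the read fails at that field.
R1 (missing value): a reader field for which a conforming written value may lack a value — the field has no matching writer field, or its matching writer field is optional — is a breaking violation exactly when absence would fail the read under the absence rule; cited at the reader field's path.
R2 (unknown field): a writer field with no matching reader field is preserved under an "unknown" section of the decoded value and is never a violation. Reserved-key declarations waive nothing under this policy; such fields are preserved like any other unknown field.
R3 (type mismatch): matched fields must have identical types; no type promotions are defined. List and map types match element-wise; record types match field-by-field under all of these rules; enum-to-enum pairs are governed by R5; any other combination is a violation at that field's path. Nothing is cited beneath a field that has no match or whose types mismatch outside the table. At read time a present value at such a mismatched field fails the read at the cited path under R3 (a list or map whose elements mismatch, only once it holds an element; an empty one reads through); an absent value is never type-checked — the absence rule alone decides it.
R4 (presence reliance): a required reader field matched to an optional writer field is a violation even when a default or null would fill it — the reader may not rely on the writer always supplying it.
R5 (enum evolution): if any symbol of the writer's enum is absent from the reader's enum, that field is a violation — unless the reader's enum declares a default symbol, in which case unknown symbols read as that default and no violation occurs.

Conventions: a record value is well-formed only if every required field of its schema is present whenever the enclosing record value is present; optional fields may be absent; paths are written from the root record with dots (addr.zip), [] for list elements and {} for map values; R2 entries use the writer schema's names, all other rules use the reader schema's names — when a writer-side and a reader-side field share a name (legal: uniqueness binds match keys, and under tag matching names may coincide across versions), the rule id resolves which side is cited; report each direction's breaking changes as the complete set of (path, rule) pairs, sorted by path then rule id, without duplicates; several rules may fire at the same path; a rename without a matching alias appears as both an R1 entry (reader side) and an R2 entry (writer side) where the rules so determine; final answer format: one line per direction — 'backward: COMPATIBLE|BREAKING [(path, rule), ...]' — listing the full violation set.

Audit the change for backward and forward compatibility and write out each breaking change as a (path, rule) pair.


each type pair in Event: writer, then reader
checking backward for Event: reader v2 against writer v1:
  Role -> Role, writer required: channel aligns to channel
  list<int32> -> list<int32>, writer required: attrs aligns to attrs
  Address -> Address, writer required: audit aligns to audit
  int32 -> int32, writer required: zip aligns to zip
  bool -> bool, writer required: primary aligns to primary
  float64 -> float64, writer optional: audit.rating aligns to audit.rating
  no writer field matches reader audit.retries
  int32 -> int32, writer optional: audit.quantity aligns to audit.quantity
  writer audit.duration: unknown to reader
  violation R1 at audit.rating
  violation R4 at audit.rating
  backward on Event therefore BREAKING (2)
checking forward for Event: reader v1 against writer v2:
  Role -> Role, writer required: channel aligns to channel
  list<int32> -> list<int32>, writer required: attrs aligns to attrs
  Address -> Address, writer required: audit aligns to audit
  int32 -> int32, writer required: zip aligns to zip
  bool -> bool, writer required: primary aligns to primary
  float64 -> float64, writer required: audit.rating aligns to audit.rating
  no writer field matches reader audit.duration
  int32 -> int32, writer optional: audit.quantity aligns to audit.quantity
  writer audit.retries: unknown to reader
  => forward verdict for Event: COMPATIBLE, no violations

backward: BREAKING [(audit.rating, R1), (audit.rating, R4)]; forward: COMPATIBLE []
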